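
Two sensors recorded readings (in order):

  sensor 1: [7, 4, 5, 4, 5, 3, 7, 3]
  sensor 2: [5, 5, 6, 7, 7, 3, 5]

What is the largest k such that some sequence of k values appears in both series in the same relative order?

4

Taking 5 (sensor 1 #3, sensor 2 #1), then 5 (sensor 1 #5, sensor 2 #2), then 7 (sensor 1 #7, sensor 2 #5), then 3 (sensor 1 #8, sensor 2 #6) gives a common subsequence of length 4. dp[8][7] = 4 confirms this is the maximum.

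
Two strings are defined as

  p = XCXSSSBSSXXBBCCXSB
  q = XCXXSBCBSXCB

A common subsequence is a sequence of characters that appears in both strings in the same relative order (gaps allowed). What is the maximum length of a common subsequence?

9

Pick X [1,1], then C [2,2], then X [3,4], then S [4,5], then B [7,8], then S [9,9], then X [11,10], then C [15,11], then B [18,12]; all 9 characters appear in both, in order, and the DP table's final entry dp[18][12] is also 9, so no common subsequence is longer.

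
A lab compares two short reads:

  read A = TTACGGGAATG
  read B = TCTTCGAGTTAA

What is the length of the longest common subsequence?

7

Taking T [1,3] → T [2,4] → C [4,5] → G [5,6] → G [6,8] → A [8,11] → A [9,12] gives a common subsequence of length 7. dp[11][12] = 7 confirms this is the maximum.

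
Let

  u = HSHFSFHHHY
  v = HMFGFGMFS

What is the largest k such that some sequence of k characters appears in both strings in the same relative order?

3

Let dp[i][j] be the LCS length of the first i characters of u and the first j characters of v. dp[i][j] = dp[i-1][j-1]+1 when the i-th and j-th characters match, else max(dp[i-1][j], dp[i][j-1]).
    ·  H  M  F  G  F  G  M  F  S
 ·  0  0  0  0  0  0  0  0  0  0
 H  0  1  1  1  1  1  1  1  1  1
 S  0  1  1  1  1  1  1  1  1  2
 H  0  1  1  1  1  1  1  1  1  2
 F  0  1  1  2  2  2  2  2  2  2
 S  0  1  1  2  2  2  2  2  2  3
 F  0  1  1  2  2  3  3  3  3  3
 H  0  1  1  2  2  3  3  3  3  3
 H  0  1  1  2  2  3  3  3  3  3
 H  0  1  1  2  2  3  3  3  3  3
 Y  0  1  1  2  2  3  3  3  3  3
dp[10][9] = 3. One LCS (by backtracking along matches): HFS.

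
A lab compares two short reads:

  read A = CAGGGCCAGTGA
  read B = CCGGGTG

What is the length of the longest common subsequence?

Taking C [1,2], then G [4,3], then G [5,4], then G [9,5], then T [10,6], then G [11,7] gives a common subsequence of length 6. The LCS DP gives dp[12][7] = 6, so this is optimal.

6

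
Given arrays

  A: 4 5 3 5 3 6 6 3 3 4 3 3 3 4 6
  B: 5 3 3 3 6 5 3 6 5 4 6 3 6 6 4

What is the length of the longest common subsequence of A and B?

8

One common subsequence of length 8: 5 at A[2]=B[1] → 3 at A[3]=B[4] → 5 at A[4]=B[6] → 3 at A[5]=B[7] → 6 at A[6]=B[8] → 6 at A[7]=B[11] → 3 at A[8]=B[12] → 4 at A[14]=B[15], and the DP table's final entry dp[15][15] is also 8, so no common subsequence is longer.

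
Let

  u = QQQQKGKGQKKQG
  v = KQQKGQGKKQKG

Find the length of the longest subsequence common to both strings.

Match Q at u[3]=v[2] → Q at u[4]=v[3] → K at u[5]=v[4] → G at u[6]=v[5] → G at u[8]=v[7] → K at u[10]=v[8] → K at u[11]=v[9] → Q at u[12]=v[10] → G at u[13]=v[12] — 9 characters in the same relative order in both, and the DP table's final entry dp[13][12] is also 9, so no common subsequence is longer.

9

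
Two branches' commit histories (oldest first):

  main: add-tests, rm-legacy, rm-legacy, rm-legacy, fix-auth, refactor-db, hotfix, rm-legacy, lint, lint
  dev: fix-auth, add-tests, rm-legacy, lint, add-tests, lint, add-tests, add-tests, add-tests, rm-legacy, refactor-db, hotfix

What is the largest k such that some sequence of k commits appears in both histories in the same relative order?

5

Pick add-tests at main[1]=dev[2] → rm-legacy at main[2]=dev[3] → rm-legacy at main[4]=dev[10] → refactor-db at main[6]=dev[11] → hotfix at main[7]=dev[12]; all 5 commits appear in both, in order. dp[10][12] = 5 confirms this is the maximum.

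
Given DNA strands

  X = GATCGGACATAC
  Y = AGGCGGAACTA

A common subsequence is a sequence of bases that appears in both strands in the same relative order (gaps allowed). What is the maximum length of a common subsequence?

Pick G (X #1, Y #3); then C (X #4, Y #4); then G (X #5, Y #5); then G (X #6, Y #6); then A (X #7, Y #8); then C (X #8, Y #9); then T (X #10, Y #10); then A (X #11, Y #11); all 8 bases appear in both, in order, and the DP table's final entry dp[12][11] is also 8, so no common subsequence is longer.

8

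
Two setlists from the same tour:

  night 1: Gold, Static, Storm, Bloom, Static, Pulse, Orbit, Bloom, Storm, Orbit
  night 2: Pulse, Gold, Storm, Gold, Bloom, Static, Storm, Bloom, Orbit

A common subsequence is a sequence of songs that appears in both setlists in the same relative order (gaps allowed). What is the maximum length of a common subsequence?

6

Pick Gold (night 1 #1, night 2 #2), Storm (night 1 #3, night 2 #3), Bloom (night 1 #4, night 2 #5), Static (night 1 #5, night 2 #6), Bloom (night 1 #8, night 2 #8), Orbit (night 1 #10, night 2 #9); all 6 songs appear in both, in order. Since dp[10][9] = 6, nothing longer is possible.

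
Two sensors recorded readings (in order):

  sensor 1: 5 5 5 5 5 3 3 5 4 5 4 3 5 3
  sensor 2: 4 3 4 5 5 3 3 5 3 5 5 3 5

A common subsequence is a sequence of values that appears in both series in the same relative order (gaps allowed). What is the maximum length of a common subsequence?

Match 5 (sensor 1 #1, sensor 2 #4), 5 (sensor 1 #2, sensor 2 #5), 5 (sensor 1 #5, sensor 2 #8), 3 (sensor 1 #7, sensor 2 #9), 5 (sensor 1 #8, sensor 2 #10), 5 (sensor 1 #10, sensor 2 #11), 3 (sensor 1 #12, sensor 2 #12), 5 (sensor 1 #13, sensor 2 #13) — 8 values in the same relative order in both, and the DP table's final entry dp[14][13] is also 8, so no common subsequence is longer.

8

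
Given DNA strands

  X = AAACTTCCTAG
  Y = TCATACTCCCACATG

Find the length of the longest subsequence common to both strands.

Pick A at X[1]=Y[3] → A at X[3]=Y[5] → C at X[4]=Y[6] → T at X[5]=Y[7] → C at X[7]=Y[10] → C at X[8]=Y[12] → T at X[9]=Y[14] → G at X[11]=Y[15]; all 8 bases appear in both, in order, and the DP table's final entry dp[11][15] is also 8, so no common subsequence is longer.

8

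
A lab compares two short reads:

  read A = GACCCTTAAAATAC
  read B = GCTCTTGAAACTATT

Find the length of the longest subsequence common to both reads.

10

Taking G (read A #1, read B #1), then C (read A #3, read B #2), then C (read A #5, read B #4), then T (read A #6, read B #5), then T (read A #7, read B #6), then A (read A #8, read B #8), then A (read A #9, read B #9), then A (read A #10, read B #10), then A (read A #11, read B #13), then T (read A #12, read B #15) gives a common subsequence of length 10. dp[14][15] = 10 confirms this is the maximum.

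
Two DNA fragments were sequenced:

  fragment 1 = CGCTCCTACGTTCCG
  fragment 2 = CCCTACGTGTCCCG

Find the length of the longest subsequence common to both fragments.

Taking C at fragment 1[3]=fragment 2[1]; then C at fragment 1[5]=fragment 2[2]; then C at fragment 1[6]=fragment 2[3]; then T at fragment 1[7]=fragment 2[4]; then A at fragment 1[8]=fragment 2[5]; then C at fragment 1[9]=fragment 2[6]; then G at fragment 1[10]=fragment 2[7]; then T at fragment 1[11]=fragment 2[8]; then T at fragment 1[12]=fragment 2[10]; then C at fragment 1[13]=fragment 2[12]; then C at fragment 1[14]=fragment 2[13]; then G at fragment 1[15]=fragment 2[14] gives a common subsequence of length 12. dp[15][14] = 12 confirms this is the maximum.

12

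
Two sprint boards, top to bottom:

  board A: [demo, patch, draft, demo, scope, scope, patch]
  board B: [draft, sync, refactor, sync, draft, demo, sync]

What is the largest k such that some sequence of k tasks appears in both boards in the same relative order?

Match draft at board A[3]=board B[5], then demo at board A[4]=board B[6] — 2 tasks in the same relative order in both. Since dp[7][7] = 2, nothing longer is possible.

2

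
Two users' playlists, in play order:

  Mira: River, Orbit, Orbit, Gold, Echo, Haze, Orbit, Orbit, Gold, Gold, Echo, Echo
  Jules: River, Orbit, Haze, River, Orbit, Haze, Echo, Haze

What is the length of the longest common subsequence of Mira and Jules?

5

One common subsequence of length 5: River at Mira[1]=Jules[1]; then Orbit at Mira[2]=Jules[2]; then Orbit at Mira[3]=Jules[5]; then Echo at Mira[5]=Jules[7]; then Haze at Mira[6]=Jules[8]. dp[12][8] = 5 confirms this is the maximum.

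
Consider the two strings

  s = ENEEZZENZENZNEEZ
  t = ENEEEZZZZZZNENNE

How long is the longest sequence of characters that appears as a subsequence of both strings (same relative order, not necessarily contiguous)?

11

One common subsequence of length 11: E at s[1]=t[1] → N at s[2]=t[2] → E at s[3]=t[4] → E at s[4]=t[5] → Z at s[5]=t[10] → Z at s[6]=t[11] → N at s[8]=t[12] → E at s[10]=t[13] → N at s[11]=t[14] → N at s[13]=t[15] → E at s[15]=t[16]. Since dp[16][16] = 11, nothing longer is possible.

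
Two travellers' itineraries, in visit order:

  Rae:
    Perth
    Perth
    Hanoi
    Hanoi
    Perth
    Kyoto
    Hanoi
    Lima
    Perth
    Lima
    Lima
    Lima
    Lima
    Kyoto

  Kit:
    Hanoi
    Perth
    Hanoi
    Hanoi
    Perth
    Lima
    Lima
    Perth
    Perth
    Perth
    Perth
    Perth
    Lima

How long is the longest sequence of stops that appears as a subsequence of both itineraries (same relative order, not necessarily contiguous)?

7

Taking Perth at Rae[2]=Kit[2], Hanoi at Rae[3]=Kit[3], Hanoi at Rae[4]=Kit[4], Perth at Rae[5]=Kit[5], Lima at Rae[8]=Kit[7], Perth at Rae[9]=Kit[12], Lima at Rae[13]=Kit[13] gives a common subsequence of length 7. Since dp[14][13] = 7, nothing longer is possible.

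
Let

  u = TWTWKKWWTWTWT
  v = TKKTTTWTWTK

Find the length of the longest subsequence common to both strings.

8

Let dp[i][j] be the LCS length of the first i characters of u and the first j characters of v. dp[i][j] = dp[i-1][j-1]+1 when the i-th and j-th characters match, else max(dp[i-1][j], dp[i][j-1]).
    ·  T  K  K  T  T  T  W  T  W  T  K
 ·  0  0  0  0  0  0  0  0  0  0  0  0
 T  0  1  1  1  1  1  1  1  1  1  1  1
 W  0  1  1  1  1  1  1  2  2  2  2  2
 T  0  1  1  1  2  2  2  2  3  3  3  3
 W  0  1  1  1  2  2  2  3  3  4  4  4
 K  0  1  2  2  2  2  2  3  3  4  4  5
 K  0  1  2  3  3  3  3  3  3  4  4  5
 W  0  1  2  3  3  3  3  4  4  4  4  5
 W  0  1  2  3  3  3  3  4  4  5  5  5
 T  0  1  2  3  4  4  4  4  5  5  6  6
 W  0  1  2  3  4  4  4  5  5  6  6  6
 T  0  1  2  3  4  5  5  5  6  6  7  7
 W  0  1  2  3  4  5  5  6  6  7  7  7
 T  0  1  2  3  4  5  6  6  7  7  8  8
dp[13][11] = 8. One LCS (by backtracking along matches): TKKTWTWT.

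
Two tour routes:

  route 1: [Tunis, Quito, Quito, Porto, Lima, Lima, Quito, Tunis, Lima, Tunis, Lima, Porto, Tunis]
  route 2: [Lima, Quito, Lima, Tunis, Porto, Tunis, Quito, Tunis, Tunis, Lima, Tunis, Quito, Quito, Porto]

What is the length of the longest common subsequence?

Match Tunis (route 1 #1, route 2 #4), then Porto (route 1 #4, route 2 #5), then Quito (route 1 #7, route 2 #7), then Tunis (route 1 #8, route 2 #9), then Lima (route 1 #9, route 2 #10), then Tunis (route 1 #10, route 2 #11), then Porto (route 1 #12, route 2 #14) — 7 stops in the same relative order in both, and the DP table's final entry dp[13][14] is also 7, so no common subsequence is longer.

7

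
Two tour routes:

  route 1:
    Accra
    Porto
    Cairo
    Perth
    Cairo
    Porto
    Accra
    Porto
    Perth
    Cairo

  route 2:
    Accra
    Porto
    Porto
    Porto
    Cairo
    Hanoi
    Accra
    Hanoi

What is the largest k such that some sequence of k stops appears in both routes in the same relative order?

5

Pick Accra (route 1 #1, route 2 #1), then Porto (route 1 #2, route 2 #2), then Porto (route 1 #6, route 2 #3), then Porto (route 1 #8, route 2 #4), then Cairo (route 1 #10, route 2 #5); all 5 stops appear in both, in order, and the DP table's final entry dp[10][8] is also 5, so no common subsequence is longer.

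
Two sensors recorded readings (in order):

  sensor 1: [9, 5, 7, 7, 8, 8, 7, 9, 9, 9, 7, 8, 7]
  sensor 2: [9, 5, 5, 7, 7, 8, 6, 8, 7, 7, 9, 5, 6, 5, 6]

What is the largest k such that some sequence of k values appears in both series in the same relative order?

8

Taking 9 at sensor 1[1]=sensor 2[1] → 5 at sensor 1[2]=sensor 2[3] → 7 at sensor 1[3]=sensor 2[4] → 7 at sensor 1[4]=sensor 2[5] → 8 at sensor 1[5]=sensor 2[6] → 8 at sensor 1[6]=sensor 2[8] → 7 at sensor 1[7]=sensor 2[10] → 9 at sensor 1[8]=sensor 2[11] gives a common subsequence of length 8. dp[13][15] = 8 confirms this is the maximum.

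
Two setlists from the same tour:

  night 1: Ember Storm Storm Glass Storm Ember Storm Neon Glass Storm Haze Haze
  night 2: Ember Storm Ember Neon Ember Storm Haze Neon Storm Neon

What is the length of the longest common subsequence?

6

Pick Ember (night 1 #1, night 2 #1) → Storm (night 1 #2, night 2 #2) → Ember (night 1 #6, night 2 #5) → Storm (night 1 #7, night 2 #6) → Neon (night 1 #8, night 2 #8) → Storm (night 1 #10, night 2 #9); all 6 songs appear in both, in order. dp[12][10] = 6 confirms this is the maximum.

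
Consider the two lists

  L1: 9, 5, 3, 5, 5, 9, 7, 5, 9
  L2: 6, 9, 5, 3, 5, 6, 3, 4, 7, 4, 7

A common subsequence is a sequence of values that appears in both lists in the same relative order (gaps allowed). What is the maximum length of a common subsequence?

One common subsequence of length 5: 9 at L1[1]=L2[2], then 5 at L1[2]=L2[3], then 3 at L1[3]=L2[4], then 5 at L1[4]=L2[5], then 7 at L1[7]=L2[11], and the DP table's final entry dp[9][11] is also 5, so no common subsequence is longer.

5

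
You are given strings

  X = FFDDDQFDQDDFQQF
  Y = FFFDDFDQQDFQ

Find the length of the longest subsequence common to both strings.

Pick F [1,2] → F [2,3] → D [3,4] → D [4,5] → D [5,7] → Q [6,8] → Q [9,9] → D [11,10] → F [12,11] → Q [14,12]; all 10 characters appear in both, in order. dp[15][12] = 10 confirms this is the maximum.

10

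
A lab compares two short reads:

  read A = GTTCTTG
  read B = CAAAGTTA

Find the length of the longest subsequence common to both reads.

3

Taking G [1,5]; then T [2,6]; then T [3,7] gives a common subsequence of length 3, and the DP table's final entry dp[7][8] is also 3, so no common subsequence is longer.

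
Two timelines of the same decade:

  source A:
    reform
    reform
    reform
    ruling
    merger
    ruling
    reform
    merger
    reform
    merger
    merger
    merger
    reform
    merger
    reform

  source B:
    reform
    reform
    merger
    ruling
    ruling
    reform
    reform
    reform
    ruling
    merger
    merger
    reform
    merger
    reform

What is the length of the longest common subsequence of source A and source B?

Pick reform at source A[1]=source B[1], then reform at source A[2]=source B[2], then ruling at source A[4]=source B[4], then ruling at source A[6]=source B[5], then reform at source A[7]=source B[7], then reform at source A[9]=source B[8], then merger at source A[11]=source B[10], then merger at source A[12]=source B[11], then reform at source A[13]=source B[12], then merger at source A[14]=source B[13], then reform at source A[15]=source B[14]; all 11 events appear in both, in order. dp[15][14] = 11 confirms this is the maximum.

11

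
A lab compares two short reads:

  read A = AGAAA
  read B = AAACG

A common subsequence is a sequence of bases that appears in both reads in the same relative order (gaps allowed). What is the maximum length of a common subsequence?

Let dp[i][j] be the LCS length of the first i bases of read A and the first j bases of read B. dp[i][j] = dp[i-1][j-1]+1 when the i-th and j-th bases match, else max(dp[i-1][j], dp[i][j-1]).
    ·  A  A  A  C  G
 ·  0  0  0  0  0  0
 A  0  1  1  1  1  1
 G  0  1  1  1  1  2
 A  0  1  2  2  2  2
 A  0  1  2  3  3  3
 A  0  1  2  3  3  3
dp[5][5] = 3. One LCS (by backtracking along matches): AAA.

3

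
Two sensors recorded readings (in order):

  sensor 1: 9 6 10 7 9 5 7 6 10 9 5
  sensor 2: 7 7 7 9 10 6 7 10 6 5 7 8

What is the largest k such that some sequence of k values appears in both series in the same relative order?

Let dp[i][j] be the LCS length of the first i values of sensor 1 and the first j values of sensor 2. dp[i][j] = dp[i-1][j-1]+1 when the i-th and j-th values match, else max(dp[i-1][j], dp[i][j-1]).
    ·  7  7  7  9 10  6  7 10  6  5  7  8
 ·  0  0  0  0  0  0  0  0  0  0  0  0  0
 9  0  0  0  0  1  1  1  1  1  1  1  1  1
 6  0  0  0  0  1  1  2  2  2  2  2  2  2
10  0  0  0  0  1  2  2  2  3  3  3  3  3
 7  0  1  1  1  1  2  2  3  3  3  3  4  4
 9  0  1  1  1  2  2  2  3  3  3  3  4  4
 5  0  1  1  1  2  2  2  3  3  3  4  4  4
 7  0  1  2  2  2  2  2  3  3  3  4  5  5
 6  0  1  2  2  2  2  3  3  3  4  4  5  5
10  0  1  2  2  2  3  3  3  4  4  4  5  5
 9  0  1  2  2  3  3  3  3  4  4  4  5  5
 5  0  1  2  2  3  3  3  3  4  4  5  5  5
dp[11][12] = 5. One LCS (by backtracking along matches): 9, 6, 10, 5, 7.

5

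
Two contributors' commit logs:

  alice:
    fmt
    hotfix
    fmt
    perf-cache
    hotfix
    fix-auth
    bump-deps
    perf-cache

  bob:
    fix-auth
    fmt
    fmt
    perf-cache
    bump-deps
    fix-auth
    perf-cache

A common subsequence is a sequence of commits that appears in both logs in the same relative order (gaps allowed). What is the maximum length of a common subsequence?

5

One common subsequence of length 5: fmt (alice #1, bob #2), then fmt (alice #3, bob #3), then perf-cache (alice #4, bob #4), then fix-auth (alice #6, bob #6), then perf-cache (alice #8, bob #7). Since dp[8][7] = 5, nothing longer is possible.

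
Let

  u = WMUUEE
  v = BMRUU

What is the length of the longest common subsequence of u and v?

Let dp[i][j] be the LCS length of the first i characters of u and the first j characters of v. dp[i][j] = dp[i-1][j-1]+1 when the i-th and j-th characters match, else max(dp[i-1][j], dp[i][j-1]).
    ·  B  M  R  U  U
 ·  0  0  0  0  0  0
 W  0  0  0  0  0  0
 M  0  0  1  1  1  1
 U  0  0  1  1  2  2
 U  0  0  1  1  2  3
 E  0  0  1  1  2  3
 E  0  0  1  1  2  3
dp[6][5] = 3. One LCS (by backtracking along matches): MUU.

3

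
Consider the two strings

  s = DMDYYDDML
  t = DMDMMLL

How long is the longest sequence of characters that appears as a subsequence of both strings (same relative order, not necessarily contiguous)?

Pick D (s #1, t #1), M (s #2, t #2), D (s #3, t #3), M (s #8, t #5), L (s #9, t #7); all 5 characters appear in both, in order. Since dp[9][7] = 5, nothing longer is possible.

5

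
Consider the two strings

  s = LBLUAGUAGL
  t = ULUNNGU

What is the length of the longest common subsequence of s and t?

One common subsequence of length 4: L [3,2], then U [4,3], then G [6,6], then U [7,7]. dp[10][7] = 4 confirms this is the maximum.

4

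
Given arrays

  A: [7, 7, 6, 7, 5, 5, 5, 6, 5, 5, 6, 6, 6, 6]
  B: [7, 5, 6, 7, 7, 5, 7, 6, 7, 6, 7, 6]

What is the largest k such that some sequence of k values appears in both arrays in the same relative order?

7

One common subsequence of length 7: 7 at A[1]=B[1], 7 at A[2]=B[4], 7 at A[4]=B[5], 5 at A[5]=B[6], 6 at A[8]=B[8], 6 at A[11]=B[10], 6 at A[14]=B[12], and the DP table's final entry dp[14][12] is also 7, so no common subsequence is longer.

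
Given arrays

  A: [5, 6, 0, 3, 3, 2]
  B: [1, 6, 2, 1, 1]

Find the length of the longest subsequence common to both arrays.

2

Pick 6 at A[2]=B[2] → 2 at A[6]=B[3]; all 2 values appear in both, in order. Since dp[6][5] = 2, nothing longer is possible.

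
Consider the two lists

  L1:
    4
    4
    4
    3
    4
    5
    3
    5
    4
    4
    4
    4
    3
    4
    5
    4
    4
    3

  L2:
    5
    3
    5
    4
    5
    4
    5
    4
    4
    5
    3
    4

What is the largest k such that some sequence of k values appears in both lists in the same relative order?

9

One common subsequence of length 9: 5 (L1 #6, L2 #1); then 3 (L1 #7, L2 #2); then 5 (L1 #8, L2 #3); then 4 (L1 #9, L2 #4); then 4 (L1 #10, L2 #6); then 4 (L1 #11, L2 #8); then 4 (L1 #12, L2 #9); then 3 (L1 #13, L2 #11); then 4 (L1 #17, L2 #12). The LCS DP gives dp[18][12] = 9, so this is optimal.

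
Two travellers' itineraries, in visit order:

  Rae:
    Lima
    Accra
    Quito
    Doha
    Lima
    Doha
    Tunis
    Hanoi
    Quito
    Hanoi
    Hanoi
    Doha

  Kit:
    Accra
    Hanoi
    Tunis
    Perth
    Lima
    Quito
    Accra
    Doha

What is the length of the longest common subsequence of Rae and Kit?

4

Taking Accra [2,1], then Lima [5,5], then Quito [9,6], then Doha [12,8] gives a common subsequence of length 4. The LCS DP gives dp[12][8] = 4, so this is optimal.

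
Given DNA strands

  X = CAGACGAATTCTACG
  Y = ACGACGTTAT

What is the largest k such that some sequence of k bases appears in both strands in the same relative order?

8

Let dp[i][j] be the LCS length of the first i bases of X and the first j bases of Y. dp[i][j] = dp[i-1][j-1]+1 when the i-th and j-th bases match, else max(dp[i-1][j], dp[i][j-1]).
    ·  A  C  G  A  C  G  T  T  A  T
 ·  0  0  0  0  0  0  0  0  0  0  0
 C  0  0  1  1  1  1  1  1  1  1  1
 A  0  1  1  1  2  2  2  2  2  2  2
 G  0  1  1  2  2  2  3  3  3  3  3
 A  0  1  1  2  3  3  3  3  3  4  4
 C  0  1  2  2  3  4  4  4  4  4  4
 G  0  1  2  3  3  4  5  5  5  5  5
 A  0  1  2  3  4  4  5  5  5  6  6
 A  0  1  2  3  4  4  5  5  5  6  6
 T  0  1  2  3  4  4  5  6  6  6  7
 T  0  1  2  3  4  4  5  6  7  7  7
 C  0  1  2  3  4  5  5  6  7  7  7
 T  0  1  2  3  4  5  5  6  7  7  8
 A  0  1  2  3  4  5  5  6  7  8  8
 C  0  1  2  3  4  5  5  6  7  8  8
 G  0  1  2  3  4  5  6  6  7  8  8
dp[15][10] = 8. One LCS (by backtracking along matches): CGACGTTT.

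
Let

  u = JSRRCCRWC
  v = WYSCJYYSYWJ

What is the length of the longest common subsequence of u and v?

3

Let dp[i][j] be the LCS length of the first i characters of u and the first j characters of v. dp[i][j] = dp[i-1][j-1]+1 when the i-th and j-th characters match, else max(dp[i-1][j], dp[i][j-1]).
    ·  W  Y  S  C  J  Y  Y  S  Y  W  J
 ·  0  0  0  0  0  0  0  0  0  0  0  0
 J  0  0  0  0  0  1  1  1  1  1  1  1
 S  0  0  0  1  1  1  1  1  2  2  2  2
 R  0  0  0  1  1  1  1  1  2  2  2  2
 R  0  0  0  1  1  1  1  1  2  2  2  2
 C  0  0  0  1  2  2  2  2  2  2  2  2
 C  0  0  0  1  2  2  2  2  2  2  2  2
 R  0  0  0  1  2  2  2  2  2  2  2  2
 W  0  1  1  1  2  2  2  2  2  2  3  3
 C  0  1  1  1  2  2  2  2  2  2  3  3
dp[9][11] = 3. One LCS (by backtracking along matches): JSW.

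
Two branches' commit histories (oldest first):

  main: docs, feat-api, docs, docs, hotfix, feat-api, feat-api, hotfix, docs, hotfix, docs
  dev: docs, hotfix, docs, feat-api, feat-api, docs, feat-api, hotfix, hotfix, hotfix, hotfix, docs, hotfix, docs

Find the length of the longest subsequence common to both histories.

One common subsequence of length 8: docs [1,3], then feat-api [2,5], then docs [3,6], then hotfix [5,10], then hotfix [8,11], then docs [9,12], then hotfix [10,13], then docs [11,14], and the DP table's final entry dp[11][14] is also 8, so no common subsequence is longer.

8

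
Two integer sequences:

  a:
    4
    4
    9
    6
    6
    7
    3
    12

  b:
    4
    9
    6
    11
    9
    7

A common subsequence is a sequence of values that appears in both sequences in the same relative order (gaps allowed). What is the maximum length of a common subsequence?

Match 4 (a #2, b #1); then 9 (a #3, b #2); then 6 (a #4, b #3); then 7 (a #6, b #6) — 4 values in the same relative order in both. dp[8][6] = 4 confirms this is the maximum.

4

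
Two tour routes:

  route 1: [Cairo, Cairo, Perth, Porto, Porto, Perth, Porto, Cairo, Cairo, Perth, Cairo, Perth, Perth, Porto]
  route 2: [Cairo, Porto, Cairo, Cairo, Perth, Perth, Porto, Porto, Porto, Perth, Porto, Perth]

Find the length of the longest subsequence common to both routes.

Match Cairo [1,3], then Cairo [2,4], then Perth [3,6], then Porto [4,8], then Porto [5,9], then Perth [6,10], then Porto [7,11], then Perth [13,12] — 8 stops in the same relative order in both. dp[14][12] = 8 confirms this is the maximum.

8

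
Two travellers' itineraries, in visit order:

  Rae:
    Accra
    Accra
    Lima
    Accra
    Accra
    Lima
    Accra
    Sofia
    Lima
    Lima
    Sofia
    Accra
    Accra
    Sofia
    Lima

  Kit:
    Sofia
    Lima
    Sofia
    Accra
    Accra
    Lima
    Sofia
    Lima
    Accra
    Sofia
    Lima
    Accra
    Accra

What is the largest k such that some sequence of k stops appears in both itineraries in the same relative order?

One common subsequence of length 9: Accra at Rae[1]=Kit[4] → Accra at Rae[2]=Kit[5] → Lima at Rae[3]=Kit[6] → Lima at Rae[6]=Kit[8] → Accra at Rae[7]=Kit[9] → Sofia at Rae[8]=Kit[10] → Lima at Rae[10]=Kit[11] → Accra at Rae[12]=Kit[12] → Accra at Rae[13]=Kit[13]. Since dp[15][13] = 9, nothing longer is possible.

9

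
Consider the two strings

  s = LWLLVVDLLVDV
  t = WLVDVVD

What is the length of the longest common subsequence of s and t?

6

Match W (s #2, t #1) → L (s #4, t #2) → V (s #5, t #3) → V (s #6, t #5) → V (s #10, t #6) → D (s #11, t #7) — 6 characters in the same relative order in both. dp[12][7] = 6 confirms this is the maximum.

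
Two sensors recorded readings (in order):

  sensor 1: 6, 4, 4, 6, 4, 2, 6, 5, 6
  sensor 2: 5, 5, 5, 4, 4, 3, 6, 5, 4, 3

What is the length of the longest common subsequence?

4

Taking 4 (sensor 1 #2, sensor 2 #4) → 4 (sensor 1 #3, sensor 2 #5) → 6 (sensor 1 #4, sensor 2 #7) → 4 (sensor 1 #5, sensor 2 #9) gives a common subsequence of length 4. dp[9][10] = 4 confirms this is the maximum.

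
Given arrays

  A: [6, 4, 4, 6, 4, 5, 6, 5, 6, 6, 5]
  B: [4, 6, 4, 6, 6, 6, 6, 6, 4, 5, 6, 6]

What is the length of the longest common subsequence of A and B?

7

One common subsequence of length 7: 6 (A #1, B #2) → 4 (A #2, B #3) → 6 (A #4, B #8) → 4 (A #5, B #9) → 5 (A #8, B #10) → 6 (A #9, B #11) → 6 (A #10, B #12). dp[11][12] = 7 confirms this is the maximum.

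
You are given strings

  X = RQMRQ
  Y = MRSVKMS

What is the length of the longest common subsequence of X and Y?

Taking R (X #1, Y #2); then M (X #3, Y #6) gives a common subsequence of length 2. The LCS DP gives dp[5][7] = 2, so this is optimal.

2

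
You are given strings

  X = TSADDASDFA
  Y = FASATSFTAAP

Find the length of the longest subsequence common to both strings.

5

Taking S [2,3] → A [3,4] → S [7,6] → F [9,7] → A [10,10] gives a common subsequence of length 5, and the DP table's final entry dp[10][11] is also 5, so no common subsequence is longer.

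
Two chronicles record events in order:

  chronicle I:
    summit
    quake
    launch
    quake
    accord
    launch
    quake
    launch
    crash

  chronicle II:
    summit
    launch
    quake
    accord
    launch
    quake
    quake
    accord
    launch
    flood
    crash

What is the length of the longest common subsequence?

8

Match summit (chronicle I #1, chronicle II #1) → launch (chronicle I #3, chronicle II #2) → quake (chronicle I #4, chronicle II #3) → accord (chronicle I #5, chronicle II #4) → launch (chronicle I #6, chronicle II #5) → quake (chronicle I #7, chronicle II #7) → launch (chronicle I #8, chronicle II #9) → crash (chronicle I #9, chronicle II #11) — 8 events in the same relative order in both. Since dp[9][11] = 8, nothing longer is possible.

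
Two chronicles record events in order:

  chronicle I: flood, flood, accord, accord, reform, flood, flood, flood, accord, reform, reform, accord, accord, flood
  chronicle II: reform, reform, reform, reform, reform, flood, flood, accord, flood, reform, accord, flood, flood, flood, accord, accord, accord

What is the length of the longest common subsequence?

Match flood at chronicle I[1]=chronicle II[6] → flood at chronicle I[2]=chronicle II[7] → accord at chronicle I[3]=chronicle II[8] → accord at chronicle I[4]=chronicle II[11] → flood at chronicle I[6]=chronicle II[12] → flood at chronicle I[7]=chronicle II[13] → flood at chronicle I[8]=chronicle II[14] → accord at chronicle I[9]=chronicle II[15] → accord at chronicle I[12]=chronicle II[16] → accord at chronicle I[13]=chronicle II[17] — 10 events in the same relative order in both, and the DP table's final entry dp[14][17] is also 10, so no common subsequence is longer.

10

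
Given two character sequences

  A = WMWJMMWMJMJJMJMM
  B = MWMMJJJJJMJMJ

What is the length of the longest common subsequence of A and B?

10

Pick M (A #2, B #1); then W (A #3, B #2); then M (A #5, B #3); then M (A #6, B #4); then J (A #9, B #7); then J (A #11, B #8); then J (A #12, B #9); then M (A #13, B #10); then J (A #14, B #11); then M (A #15, B #12); all 10 characters appear in both, in order. Since dp[16][13] = 10, nothing longer is possible.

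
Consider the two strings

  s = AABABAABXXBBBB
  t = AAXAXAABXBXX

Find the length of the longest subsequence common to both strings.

Pick A at s[1]=t[1], then A at s[2]=t[2], then A at s[4]=t[4], then A at s[6]=t[6], then A at s[7]=t[7], then B at s[8]=t[10], then X at s[9]=t[11], then X at s[10]=t[12]; all 8 characters appear in both, in order, and the DP table's final entry dp[14][12] is also 8, so no common subsequence is longer.

8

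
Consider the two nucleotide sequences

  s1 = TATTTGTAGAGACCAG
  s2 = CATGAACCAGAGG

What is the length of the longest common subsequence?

Taking A (s1 #2, s2 #2) → T (s1 #7, s2 #3) → G (s1 #9, s2 #4) → A (s1 #10, s2 #5) → A (s1 #12, s2 #6) → C (s1 #13, s2 #7) → C (s1 #14, s2 #8) → A (s1 #15, s2 #11) → G (s1 #16, s2 #13) gives a common subsequence of length 9. dp[16][13] = 9 confirms this is the maximum.

9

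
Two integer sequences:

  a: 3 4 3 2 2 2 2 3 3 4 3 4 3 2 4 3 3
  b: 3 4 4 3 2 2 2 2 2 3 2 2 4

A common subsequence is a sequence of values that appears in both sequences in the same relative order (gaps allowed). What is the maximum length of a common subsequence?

10

Pick 3 [1,1], then 4 [2,3], then 3 [3,4], then 2 [4,6], then 2 [5,7], then 2 [6,8], then 2 [7,9], then 3 [8,10], then 2 [14,12], then 4 [15,13]; all 10 values appear in both, in order, and the DP table's final entry dp[17][13] is also 10, so no common subsequence is longer.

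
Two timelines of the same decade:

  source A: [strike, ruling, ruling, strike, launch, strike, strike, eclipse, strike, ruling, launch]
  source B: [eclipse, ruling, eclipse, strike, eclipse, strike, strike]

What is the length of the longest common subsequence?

4

Taking ruling at source A[2]=source B[2]; then strike at source A[4]=source B[4]; then strike at source A[7]=source B[6]; then strike at source A[9]=source B[7] gives a common subsequence of length 4. dp[11][7] = 4 confirms this is the maximum.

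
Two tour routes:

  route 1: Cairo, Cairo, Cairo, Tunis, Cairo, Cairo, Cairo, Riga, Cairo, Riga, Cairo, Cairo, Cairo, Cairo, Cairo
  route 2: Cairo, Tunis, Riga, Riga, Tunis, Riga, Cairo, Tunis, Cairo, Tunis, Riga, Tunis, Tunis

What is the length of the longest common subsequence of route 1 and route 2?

6

Pick Cairo at route 1[3]=route 2[1], Tunis at route 1[4]=route 2[2], Riga at route 1[8]=route 2[4], Riga at route 1[10]=route 2[6], Cairo at route 1[11]=route 2[7], Cairo at route 1[12]=route 2[9]; all 6 stops appear in both, in order. The LCS DP gives dp[15][13] = 6, so this is optimal.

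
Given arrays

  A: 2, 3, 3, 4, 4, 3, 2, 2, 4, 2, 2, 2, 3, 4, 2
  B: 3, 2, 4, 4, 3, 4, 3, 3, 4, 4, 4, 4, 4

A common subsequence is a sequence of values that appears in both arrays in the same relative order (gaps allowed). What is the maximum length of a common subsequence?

7

Taking 2 at A[1]=B[2], then 3 at A[2]=B[7], then 3 at A[3]=B[8], then 4 at A[4]=B[10], then 4 at A[5]=B[11], then 4 at A[9]=B[12], then 4 at A[14]=B[13] gives a common subsequence of length 7. The LCS DP gives dp[15][13] = 7, so this is optimal.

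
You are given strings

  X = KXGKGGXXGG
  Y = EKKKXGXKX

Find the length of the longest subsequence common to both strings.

Let dp[i][j] be the LCS length of the first i characters of X and the first j characters of Y. dp[i][j] = dp[i-1][j-1]+1 when the i-th and j-th characters match, else max(dp[i-1][j], dp[i][j-1]).
    ·  E  K  K  K  X  G  X  K  X
 ·  0  0  0  0  0  0  0  0  0  0
 K  0  0  1  1  1  1  1  1  1  1
 X  0  0  1  1  1  2  2  2  2  2
 G  0  0  1  1  1  2  3  3  3  3
 K  0  0  1  2  2  2  3  3  4  4
 G  0  0  1  2  2  2  3  3  4  4
 G  0  0  1  2  2  2  3  3  4  4
 X  0  0  1  2  2  3  3  4  4  5
 X  0  0  1  2  2  3  3  4  4  5
 G  0  0  1  2  2  3  4  4  4  5
 G  0  0  1  2  2  3  4  4  4  5
dp[10][9] = 5. One LCS (by backtracking along matches): KXGKX.

5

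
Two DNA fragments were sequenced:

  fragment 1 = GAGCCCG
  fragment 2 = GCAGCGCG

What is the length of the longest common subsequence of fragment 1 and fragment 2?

Let dp[i][j] be the LCS length of the first i bases of fragment 1 and the first j bases of fragment 2. dp[i][j] = dp[i-1][j-1]+1 when the i-th and j-th bases match, else max(dp[i-1][j], dp[i][j-1]).
    ·  G  C  A  G  C  G  C  G
 ·  0  0  0  0  0  0  0  0  0
 G  0  1  1  1  1  1  1  1  1
 A  0  1  1  2  2  2  2  2  2
 G  0  1  1  2  3  3  3  3  3
 C  0  1  2  2  3  4  4  4  4
 C  0  1  2  2  3  4  4  5  5
 C  0  1  2  2  3  4  4  5  5
 G  0  1  2  2  3  4  5  5  6
dp[7][8] = 6. One LCS (by backtracking along matches): GAGCCG.

6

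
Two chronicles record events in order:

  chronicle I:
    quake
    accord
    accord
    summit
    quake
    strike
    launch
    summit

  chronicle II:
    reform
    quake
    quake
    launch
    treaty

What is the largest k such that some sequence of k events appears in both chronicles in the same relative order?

3

Pick quake (chronicle I #1, chronicle II #2), quake (chronicle I #5, chronicle II #3), launch (chronicle I #7, chronicle II #4); all 3 events appear in both, in order, and the DP table's final entry dp[8][5] is also 3, so no common subsequence is longer.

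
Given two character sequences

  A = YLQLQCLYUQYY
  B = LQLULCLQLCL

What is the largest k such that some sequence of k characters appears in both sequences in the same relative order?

One common subsequence of length 6: L [2,1]; then Q [3,2]; then L [4,7]; then Q [5,8]; then C [6,10]; then L [7,11]. Since dp[12][11] = 6, nothing longer is possible.

6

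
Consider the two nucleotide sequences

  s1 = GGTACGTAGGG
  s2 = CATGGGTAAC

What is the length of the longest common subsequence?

Let dp[i][j] be the LCS length of the first i bases of s1 and the first j bases of s2. dp[i][j] = dp[i-1][j-1]+1 when the i-th and j-th bases match, else max(dp[i-1][j], dp[i][j-1]).
    ·  C  A  T  G  G  G  T  A  A  C
 ·  0  0  0  0  0  0  0  0  0  0  0
 G  0  0  0  0  1  1  1  1  1  1  1
 G  0  0  0  0  1  2  2  2  2  2  2
 T  0  0  0  1  1  2  2  3  3  3  3
 A  0  0  1  1  1  2  2  3  4  4  4
 C  0  1  1  1  1  2  2  3  4  4  5
 G  0  1  1  1  2  2  3  3  4  4  5
 T  0  1  1  2  2  2  3  4  4  4  5
 A  0  1  2  2  2  2  3  4  5  5  5
 G  0  1  2  2  3  3  3  4  5  5  5
 G  0  1  2  2  3  4  4  4  5  5  5
 G  0  1  2  2  3  4  5  5  5  5  5
dp[11][10] = 5. One LCS (by backtracking along matches): GGTAC.

5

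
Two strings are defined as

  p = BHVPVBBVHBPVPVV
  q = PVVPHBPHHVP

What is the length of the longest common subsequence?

One common subsequence of length 8: P at p[4]=q[1], V at p[5]=q[2], V at p[8]=q[3], H at p[9]=q[5], B at p[10]=q[6], P at p[11]=q[7], V at p[12]=q[10], P at p[13]=q[11]. dp[15][11] = 8 confirms this is the maximum.

8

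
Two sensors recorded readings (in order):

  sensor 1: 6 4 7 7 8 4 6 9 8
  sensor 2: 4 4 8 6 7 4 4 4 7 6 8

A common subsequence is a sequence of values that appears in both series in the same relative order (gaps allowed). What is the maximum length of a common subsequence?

5

Let dp[i][j] be the LCS length of the first i values of sensor 1 and the first j values of sensor 2. dp[i][j] = dp[i-1][j-1]+1 when the i-th and j-th values match, else max(dp[i-1][j], dp[i][j-1]).
    ·  4  4  8  6  7  4  4  4  7  6  8
 ·  0  0  0  0  0  0  0  0  0  0  0  0
 6  0  0  0  0  1  1  1  1  1  1  1  1
 4  0  1  1  1  1  1  2  2  2  2  2  2
 7  0  1  1  1  1  2  2  2  2  3  3  3
 7  0  1  1  1  1  2  2  2  2  3  3  3
 8  0  1  1  2  2  2  2  2  2  3  3  4
 4  0  1  2  2  2  2  3  3  3  3  3  4
 6  0  1  2  2  3  3  3  3  3  3  4  4
 9  0  1  2  2  3  3  3  3  3  3  4  4
 8  0  1  2  3  3  3  3  3  3  3  4  5
dp[9][11] = 5. One LCS (by backtracking along matches): 6, 4, 7, 6, 8.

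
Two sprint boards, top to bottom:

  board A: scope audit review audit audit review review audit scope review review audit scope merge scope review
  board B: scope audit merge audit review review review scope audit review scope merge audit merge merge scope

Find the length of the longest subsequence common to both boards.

Taking scope [1,1], then audit [2,4], then review [3,5], then review [6,6], then review [7,7], then audit [8,9], then scope [9,11], then audit [12,13], then merge [14,15], then scope [15,16] gives a common subsequence of length 10, and the DP table's final entry dp[16][16] is also 10, so no common subsequence is longer.

10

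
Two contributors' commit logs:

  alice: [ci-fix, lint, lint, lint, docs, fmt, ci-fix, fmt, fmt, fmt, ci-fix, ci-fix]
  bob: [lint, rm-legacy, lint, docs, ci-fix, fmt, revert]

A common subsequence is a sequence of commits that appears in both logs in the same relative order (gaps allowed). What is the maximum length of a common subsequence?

5

One common subsequence of length 5: lint at alice[2]=bob[1], lint at alice[4]=bob[3], docs at alice[5]=bob[4], ci-fix at alice[7]=bob[5], fmt at alice[8]=bob[6]. Since dp[12][7] = 5, nothing longer is possible.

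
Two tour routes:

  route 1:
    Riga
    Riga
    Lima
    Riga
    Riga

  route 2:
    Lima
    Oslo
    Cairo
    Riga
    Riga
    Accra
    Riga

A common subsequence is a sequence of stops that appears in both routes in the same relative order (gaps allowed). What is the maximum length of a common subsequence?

3

One common subsequence of length 3: Riga [1,4]; then Riga [2,5]; then Riga [5,7]. The LCS DP gives dp[5][7] = 3, so this is optimal.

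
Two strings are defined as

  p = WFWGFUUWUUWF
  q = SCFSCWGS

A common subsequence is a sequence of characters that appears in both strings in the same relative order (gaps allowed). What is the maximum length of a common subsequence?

3

Let dp[i][j] be the LCS length of the first i characters of p and the first j characters of q. dp[i][j] = dp[i-1][j-1]+1 when the i-th and j-th characters match, else max(dp[i-1][j], dp[i][j-1]).
    ·  S  C  F  S  C  W  G  S
 ·  0  0  0  0  0  0  0  0  0
 W  0  0  0  0  0  0  1  1  1
 F  0  0  0  1  1  1  1  1  1
 W  0  0  0  1  1  1  2  2  2
 G  0  0  0  1  1  1  2  3  3
 F  0  0  0  1  1  1  2  3  3
 U  0  0  0  1  1  1  2  3  3
 U  0  0  0  1  1  1  2  3  3
 W  0  0  0  1  1  1  2  3  3
 U  0  0  0  1  1  1  2  3  3
 U  0  0  0  1  1  1  2  3  3
 W  0  0  0  1  1  1  2  3  3
 F  0  0  0  1  1  1  2  3  3
dp[12][8] = 3. One LCS (by backtracking along matches): FWG.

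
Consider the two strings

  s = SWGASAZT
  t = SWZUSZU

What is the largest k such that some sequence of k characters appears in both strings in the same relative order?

Let dp[i][j] be the LCS length of the first i characters of s and the first j characters of t. dp[i][j] = dp[i-1][j-1]+1 when the i-th and j-th characters match, else max(dp[i-1][j], dp[i][j-1]).
    ·  S  W  Z  U  S  Z  U
 ·  0  0  0  0  0  0  0  0
 S  0  1  1  1  1  1  1  1
 W  0  1  2  2  2  2  2  2
 G  0  1  2  2  2  2  2  2
 A  0  1  2  2  2  2  2  2
 S  0  1  2  2  2  3  3  3
 A  0  1  2  2  2  3  3  3
 Z  0  1  2  3  3  3  4  4
 T  0  1  2  3  3  3  4  4
dp[8][7] = 4. One LCS (by backtracking along matches): SWSZ.

4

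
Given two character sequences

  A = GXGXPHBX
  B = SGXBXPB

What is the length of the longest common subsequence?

Match G (A #1, B #2) → X (A #2, B #3) → X (A #4, B #5) → P (A #5, B #6) → B (A #7, B #7) — 5 characters in the same relative order in both, and the DP table's final entry dp[8][7] is also 5, so no common subsequence is longer.

5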